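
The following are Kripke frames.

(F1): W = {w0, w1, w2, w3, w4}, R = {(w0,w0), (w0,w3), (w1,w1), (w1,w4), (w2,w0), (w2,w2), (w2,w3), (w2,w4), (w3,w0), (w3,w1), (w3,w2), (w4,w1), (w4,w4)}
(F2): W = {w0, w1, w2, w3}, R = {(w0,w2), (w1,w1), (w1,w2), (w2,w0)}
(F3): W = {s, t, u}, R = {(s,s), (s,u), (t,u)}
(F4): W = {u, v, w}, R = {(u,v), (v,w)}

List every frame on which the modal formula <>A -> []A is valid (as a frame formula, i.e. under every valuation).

(F4)

This is the axiom for partial functionality; its first-order frame correspondent is forall x forall y forall z (Rxy & Rxz -> y = z).
(F1): fails — w0 sees both w0 and w3.
(F2): fails — w1 sees both w1 and w2.
(F3): fails — s sees both s and u.
(F4): ✓.
Valid on: (F4).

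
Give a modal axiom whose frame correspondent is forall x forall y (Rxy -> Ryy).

□(□s → s)

The condition is shift-reflexivity. The T□ schema □(□s → s) defines it.
Suppose □(□s→s) is valid. Take Rxy and set V(s)={w : Ryw}. Then at y, □s holds; since □(□s→s) at x, □s→s at y, so s at y, i.e. Ryy.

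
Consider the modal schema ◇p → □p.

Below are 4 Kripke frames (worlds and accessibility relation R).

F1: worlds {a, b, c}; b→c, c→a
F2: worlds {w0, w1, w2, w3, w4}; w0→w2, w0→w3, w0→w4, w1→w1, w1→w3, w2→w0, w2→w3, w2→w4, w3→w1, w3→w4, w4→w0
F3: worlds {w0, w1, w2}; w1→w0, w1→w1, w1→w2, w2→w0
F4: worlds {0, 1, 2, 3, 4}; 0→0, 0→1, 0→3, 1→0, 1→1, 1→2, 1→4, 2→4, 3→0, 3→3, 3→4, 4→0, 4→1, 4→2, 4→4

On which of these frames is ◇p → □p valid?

Frame correspondent (Sahlqvist): ∀x ∀y ∀z (Rxy ∧ Rxz → y = z) — i.e. partial functionality.
F1: ✓.
F2: fails — w0 sees both w2 and w3.
F3: fails — w1 sees both w0 and w1.
F4: fails — 0 sees both 0 and 1.
Valid on: F1.

F1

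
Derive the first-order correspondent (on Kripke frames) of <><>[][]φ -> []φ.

forall x forall y forall z ((x R^2 y & xRz) -> exists w (y R^2 w & z = w))

This is a Sahlqvist (Geach-type) schema ◇^2□^2φ → □^1◇^0φ.
First-order correspondent: forall x forall y forall z ((x R^2 y & xRz) -> exists w (y R^2 w & z = w)).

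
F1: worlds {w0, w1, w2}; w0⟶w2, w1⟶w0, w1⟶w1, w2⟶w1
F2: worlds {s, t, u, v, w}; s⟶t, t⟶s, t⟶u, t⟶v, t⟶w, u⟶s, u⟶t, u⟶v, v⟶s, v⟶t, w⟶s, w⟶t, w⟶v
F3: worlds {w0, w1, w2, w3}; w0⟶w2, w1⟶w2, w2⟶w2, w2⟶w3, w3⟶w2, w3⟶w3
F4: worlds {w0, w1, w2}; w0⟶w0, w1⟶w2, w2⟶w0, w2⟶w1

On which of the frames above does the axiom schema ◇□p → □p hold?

F3

Frame correspondent (Sahlqvist): ∀x ∀y ∀z (Rxy ∧ Rxz → Ryz) — i.e. the Euclidean property.
F1: fails — Rw0w2 and Rw0w2 but not Rw2w2.
F2: fails — Rst and Rst but not Rtt.
F3: condition met.
F4: fails — Rw1w2 and Rw1w2 but not Rw2w2.
Valid on: F3.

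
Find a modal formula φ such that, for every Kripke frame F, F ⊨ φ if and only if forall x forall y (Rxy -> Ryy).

□(□r → r)

The condition is shift-reflexivity. The T□ schema □(□r → r) defines it.
Suppose □(□r→r) is valid. Take Rxy and set V(r)={w : Ryw}. Then at y, □r holds; since □(□r→r) at x, □r→r at y, so r at y, i.e. Ryy.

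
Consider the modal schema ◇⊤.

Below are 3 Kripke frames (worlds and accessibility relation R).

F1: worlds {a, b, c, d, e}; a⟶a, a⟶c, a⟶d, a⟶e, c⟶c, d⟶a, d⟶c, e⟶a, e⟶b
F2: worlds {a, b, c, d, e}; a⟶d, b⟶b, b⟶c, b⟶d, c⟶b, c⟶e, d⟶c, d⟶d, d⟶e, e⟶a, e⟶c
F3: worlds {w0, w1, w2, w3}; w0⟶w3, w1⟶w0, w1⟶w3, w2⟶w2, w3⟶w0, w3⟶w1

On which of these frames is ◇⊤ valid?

Frame correspondent (Sahlqvist): ∀x ∃y Rxy — i.e. seriality.
F1: fails — world b has no successor.
F2: satisfies the condition.
F3: satisfies the condition.
Valid on: F2, F3.

F2, F3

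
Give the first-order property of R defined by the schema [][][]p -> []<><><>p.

forall x forall z (xRz -> exists w (x R^3 w & z R^3 w))

This is a Sahlqvist (Geach-type) schema ◇^0□^3p → □^1◇^3p.
Minimal-valuation argument: fix x; take any y with xR^0y and any z with xR^1z. Set V(p) to the set of worlds R-reachable from y in exactly 3 steps. Then □^3p holds at y, so the antecedent holds at x; validity forces ◇^3p at z, giving a w with zR^3w and yR^3w.
First-order correspondent: forall x forall z (xRz -> exists w (x R^3 w & z R^3 w)).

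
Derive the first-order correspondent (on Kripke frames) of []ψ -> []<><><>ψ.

This is a Sahlqvist (Geach-type) schema ◇^0□^1ψ → □^1◇^3ψ.
Minimal-valuation argument: fix x; take any y with xR^0y and any z with xR^1z. Set V(ψ) to the set of worlds R-reachable from y in exactly 1 step. Then □^1ψ holds at y, so the antecedent holds at x; validity forces ◇^3ψ at z, giving a w with zR^3w and yR^1w.
First-order correspondent: forall x forall z (xRz -> exists w (xRw & z R^3 w)).

forall x forall z (xRz -> exists w (xRw & z R^3 w))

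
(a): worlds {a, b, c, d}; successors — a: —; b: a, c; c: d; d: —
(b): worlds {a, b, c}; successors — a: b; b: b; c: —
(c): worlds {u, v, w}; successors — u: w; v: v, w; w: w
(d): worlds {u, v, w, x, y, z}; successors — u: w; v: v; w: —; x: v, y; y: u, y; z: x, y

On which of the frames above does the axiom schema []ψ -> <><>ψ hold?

(c)

Frame correspondent (Sahlqvist): forall x exists w (xRw & x R^2 w) — i.e. a generalized confluence (Geach) condition.
(a): fails — at a but no w with aRw and aR²w.
(b): fails — at c but no w with cRw and cR²w.
(c): ✓.
(d): fails — at u but no t with uRt and uR²t.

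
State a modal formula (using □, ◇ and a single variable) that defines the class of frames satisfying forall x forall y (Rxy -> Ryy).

The condition is shift-reflexivity. The T□ schema □(□q → q) defines it.

□(□q → q)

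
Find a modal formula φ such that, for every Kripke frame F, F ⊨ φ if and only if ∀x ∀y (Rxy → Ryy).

□(□q → q)

This is shift-reflexivity; the standard corresponding axiom is T□: □(□q → q).
Suppose □(□q→q) is valid. Take Rxy and set V(q)={w : Ryw}. Then at y, □q holds; since □(□q→q) at x, □q→q at y, so q at y, i.e. Ryy.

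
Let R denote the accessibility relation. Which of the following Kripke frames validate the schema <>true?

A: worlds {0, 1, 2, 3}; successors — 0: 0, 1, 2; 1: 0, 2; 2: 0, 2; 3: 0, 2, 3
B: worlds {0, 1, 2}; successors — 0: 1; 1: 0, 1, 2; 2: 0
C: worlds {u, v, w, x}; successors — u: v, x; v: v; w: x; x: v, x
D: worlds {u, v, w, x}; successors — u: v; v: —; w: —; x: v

This is the axiom for seriality; its first-order frame correspondent is forall x exists y Rxy.
A: holds.
B: holds.
C: holds.
D: fails — world v has no successor.

A, B, C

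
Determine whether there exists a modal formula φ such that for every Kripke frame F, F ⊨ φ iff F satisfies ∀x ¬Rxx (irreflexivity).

Not definable by any modal formula

Modal frame validity is preserved under surjective bounded morphisms.
The 2-cycle (worlds a,b with a→b→a) is irreflexive, and the map sending every world to a single reflexive point • is a surjective bounded morphism (forth: every edge maps to (•,•); back: every world has a successor). So any modal formula valid on the 2-cycle is also valid on the reflexive point, which is not irreflexive.
So the class is not modally definable.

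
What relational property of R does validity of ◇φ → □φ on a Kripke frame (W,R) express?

partial functionality

Suppose ◇φ→□φ is valid. Take Rxy, Rxz and set V(φ)={y}. Then ◇φ at x, so □φ at x, so φ at z, i.e. z=y.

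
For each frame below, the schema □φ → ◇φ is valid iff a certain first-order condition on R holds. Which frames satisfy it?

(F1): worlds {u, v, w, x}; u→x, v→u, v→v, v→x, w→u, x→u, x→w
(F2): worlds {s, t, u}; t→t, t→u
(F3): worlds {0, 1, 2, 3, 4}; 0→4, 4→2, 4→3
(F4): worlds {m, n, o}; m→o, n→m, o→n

(F1), (F4)

The schema corresponds to seriality: ∀x ∃y Rxy.
(F1): condition met.
(F2): fails — world s has no successor.
(F3): fails — world 1 has no successor.
(F4): condition met.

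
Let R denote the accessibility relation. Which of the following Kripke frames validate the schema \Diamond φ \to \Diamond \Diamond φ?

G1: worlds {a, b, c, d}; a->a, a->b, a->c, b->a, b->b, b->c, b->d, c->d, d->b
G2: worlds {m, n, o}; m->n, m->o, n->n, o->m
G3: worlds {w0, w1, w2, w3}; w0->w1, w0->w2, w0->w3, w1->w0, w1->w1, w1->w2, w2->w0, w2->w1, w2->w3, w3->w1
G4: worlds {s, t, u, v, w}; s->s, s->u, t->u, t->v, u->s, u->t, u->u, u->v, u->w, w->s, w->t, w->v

G3

Frame correspondent (Sahlqvist): \forall x \forall y (xRy \to \exists w (y = w \wedge x R^2 w)) — i.e. a generalized confluence (Geach) condition.
G1: fails — cRd but no w with d=w and cR²w.
G2: fails — mRo but no w with o=w and mR²w.
G3: condition met.
G4: fails — wRt but no w* with t=w* and wR²w*.
Valid on: G3.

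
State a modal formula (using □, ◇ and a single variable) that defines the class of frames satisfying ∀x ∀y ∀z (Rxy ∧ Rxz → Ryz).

The condition is the Euclidean property. The 5 schema ◇q → □◇q defines it.
Suppose ◇q→□◇q is valid. Take Rxy, Rxz and set V(q)={y}. Then ◇q at x, so □◇q at x, so ◇q at z, so some w with Rzw has q; w=y, i.e. Rzy. By symmetry of the argument, Ryz.

◇q → □◇q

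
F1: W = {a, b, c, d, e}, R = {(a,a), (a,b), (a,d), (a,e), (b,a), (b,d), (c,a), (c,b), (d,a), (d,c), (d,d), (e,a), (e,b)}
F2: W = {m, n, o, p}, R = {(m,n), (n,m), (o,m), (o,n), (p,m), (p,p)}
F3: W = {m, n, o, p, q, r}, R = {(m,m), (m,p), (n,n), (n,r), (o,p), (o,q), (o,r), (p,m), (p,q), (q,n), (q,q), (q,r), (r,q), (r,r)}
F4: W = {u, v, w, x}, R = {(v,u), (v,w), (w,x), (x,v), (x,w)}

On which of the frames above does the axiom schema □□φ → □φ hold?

F1

The schema corresponds to density: ∀x ∀y (Rxy → ∃z (Rxz ∧ Rzy)).
F1: condition met.
F2: fails — Rnm but no z with Rnz and Rzm.
F3: fails — Rop but no z with Roz and Rzp.
F4: fails — Rwx but no z with Rwz and Rzx.
Valid on: F1.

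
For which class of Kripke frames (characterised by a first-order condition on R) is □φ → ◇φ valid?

Suppose □φ→◇φ is valid. At any x set V(φ)=W. Then □φ at x, so ◇φ at x, so x has a successor.
Conversely, any frame satisfying ∀x ∃y Rxy validates the schema.
So the correspondent is seriality.

seriality: ∀x ∃y Rxy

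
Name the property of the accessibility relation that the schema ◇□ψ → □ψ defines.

the Euclidean property

This is a form of the 5 axiom.
Its frame correspondent is the Euclidean property — ∀x ∀y ∀z (Rxy ∧ Rxz → Ryz).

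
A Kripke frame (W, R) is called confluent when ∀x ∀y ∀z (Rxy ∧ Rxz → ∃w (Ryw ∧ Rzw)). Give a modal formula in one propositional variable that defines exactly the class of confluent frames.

A defining formula is ◇□s → □◇s (the .2 axiom).
Suppose ◇□s→□◇s is valid. Take Rxy, Rxz and set V(s)={w : Ryw}. Then □s at y so ◇□s at x, so □◇s at x, so ◇s at z, giving w with Rzw and Ryw.

◇□s → □◇s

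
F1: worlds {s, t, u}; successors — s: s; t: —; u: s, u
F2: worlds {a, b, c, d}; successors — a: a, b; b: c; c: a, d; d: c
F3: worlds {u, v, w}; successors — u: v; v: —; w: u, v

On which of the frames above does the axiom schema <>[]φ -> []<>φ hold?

The schema corresponds to convergence: forall x forall y forall z (Rxy & Rxz -> exists w (Ryw & Rzw)).
F1: holds.
F2: fails — Rab and Raa but b and a have no common successor.
F3: fails — Ruv and Ruv but v and v have no common successor.

F1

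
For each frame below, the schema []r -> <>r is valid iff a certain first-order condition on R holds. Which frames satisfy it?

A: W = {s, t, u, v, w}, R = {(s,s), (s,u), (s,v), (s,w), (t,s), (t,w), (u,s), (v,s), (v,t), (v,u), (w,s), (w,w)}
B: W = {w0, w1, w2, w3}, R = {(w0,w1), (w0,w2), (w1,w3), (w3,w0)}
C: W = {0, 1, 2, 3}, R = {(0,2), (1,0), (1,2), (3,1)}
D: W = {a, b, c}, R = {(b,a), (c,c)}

This is the axiom for seriality; its first-order frame correspondent is forall x exists y Rxy.
A: condition met.
B: fails — world w2 has no successor.
C: fails — world 2 has no successor.
D: fails — world a has no successor.

A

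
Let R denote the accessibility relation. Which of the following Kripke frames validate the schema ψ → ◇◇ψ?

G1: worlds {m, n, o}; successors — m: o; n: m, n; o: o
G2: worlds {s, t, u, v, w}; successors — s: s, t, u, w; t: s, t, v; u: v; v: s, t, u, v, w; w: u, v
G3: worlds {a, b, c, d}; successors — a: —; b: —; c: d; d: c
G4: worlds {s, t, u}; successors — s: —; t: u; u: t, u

The schema corresponds to a generalized confluence (Geach) condition: ∀x ∃w (x = w ∧ xR²w).
G1: fails — at m but no w with m=w and mR²w.
G2: ✓.
G3: fails — at a but no w with a=w and aR²w.
G4: fails — at s but no w with s=w and sR²w.
Valid on: G2.

G2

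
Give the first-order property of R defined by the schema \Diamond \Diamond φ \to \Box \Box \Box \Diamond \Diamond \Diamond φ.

This is a Sahlqvist (Geach-type) schema ◇^2□^0φ → □^3◇^3φ.
First-order correspondent: \forall x \forall y \forall z ((x R^2 y \wedge x R^3 z) \to \exists w (y = w \wedge z R^3 w)).

\forall x \forall y \forall z ((x R^2 y \wedge x R^3 z) \to \exists w (y = w \wedge z R^3 w))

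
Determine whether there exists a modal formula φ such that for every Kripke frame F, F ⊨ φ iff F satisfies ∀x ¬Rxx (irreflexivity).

No

If a class were modally definable it would be closed under surjective bounded morphisms (Goldblatt–Thomason).
The 4-cycle (worlds w0,w1,w2,w3 with w0→w1→w2→w3→w0) is irreflexive, and the map sending every world to a single reflexive point • is a surjective bounded morphism (forth: every edge maps to (•,•); back: every world has a successor). So any modal formula valid on the 4-cycle is also valid on the reflexive point, which is not irreflexive.
So no modal formula (or set of formulas) defines exactly the irreflexive frames.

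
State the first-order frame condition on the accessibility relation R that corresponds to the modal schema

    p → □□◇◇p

This is a Sahlqvist (Geach-type) schema ◇^0□^0p → □^2◇^2p.
First-order correspondent: ∀x ∀z (xR²z → ∃w (x = w ∧ zR²w)).

∀x ∀z (xR²z → ∃w (x = w ∧ zR²w))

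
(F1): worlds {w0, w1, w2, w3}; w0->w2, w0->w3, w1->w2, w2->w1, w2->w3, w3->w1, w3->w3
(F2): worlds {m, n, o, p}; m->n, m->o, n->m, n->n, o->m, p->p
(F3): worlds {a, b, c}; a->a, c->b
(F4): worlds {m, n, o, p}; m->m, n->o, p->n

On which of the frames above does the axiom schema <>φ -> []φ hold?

The schema corresponds to partial functionality: forall x forall y forall z (Rxy & Rxz -> y = z).
(F1): fails — w0 sees both w2 and w3.
(F2): fails — m sees both n and o.
(F3): holds.
(F4): holds.

(F3), (F4)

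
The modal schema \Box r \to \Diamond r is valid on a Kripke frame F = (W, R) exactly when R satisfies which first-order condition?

seriality

Suppose □r→◇r is valid. At any x set V(r)=W. Then □r at x, so ◇r at x, so x has a successor.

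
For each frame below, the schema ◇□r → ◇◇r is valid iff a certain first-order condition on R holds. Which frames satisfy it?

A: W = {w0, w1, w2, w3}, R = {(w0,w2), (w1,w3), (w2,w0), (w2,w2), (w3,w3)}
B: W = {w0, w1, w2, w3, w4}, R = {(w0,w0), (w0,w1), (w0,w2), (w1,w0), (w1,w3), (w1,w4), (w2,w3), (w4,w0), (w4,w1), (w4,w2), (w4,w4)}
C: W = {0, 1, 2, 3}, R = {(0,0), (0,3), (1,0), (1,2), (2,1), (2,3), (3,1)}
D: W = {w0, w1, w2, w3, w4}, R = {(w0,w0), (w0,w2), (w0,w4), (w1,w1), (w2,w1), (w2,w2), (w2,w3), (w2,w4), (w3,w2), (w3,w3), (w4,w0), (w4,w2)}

A, C, D

This is the axiom for a generalized confluence (Geach) condition; its first-order frame correspondent is ∀x ∀y (xRy → ∃w (yRw ∧ xR²w)).
A: ✓.
B: fails — w1Rw3 but no w with w3Rw and w1R²w.
C: ✓.
D: ✓.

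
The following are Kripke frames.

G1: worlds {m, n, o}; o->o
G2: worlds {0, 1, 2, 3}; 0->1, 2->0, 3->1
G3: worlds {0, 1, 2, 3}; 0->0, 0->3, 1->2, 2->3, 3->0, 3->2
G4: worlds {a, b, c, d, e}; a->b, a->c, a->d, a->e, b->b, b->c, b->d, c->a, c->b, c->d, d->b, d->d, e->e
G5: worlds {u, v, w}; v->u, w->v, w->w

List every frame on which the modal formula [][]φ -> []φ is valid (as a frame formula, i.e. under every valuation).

G1

Frame correspondent (Sahlqvist): forall x forall y (Rxy -> exists z (Rxz & Rzy)) — i.e. density.
G1: satisfies the condition.
G2: fails — R01 but no z with R0z and Rz1.
G3: fails — R32 but no z with R3z and Rz2.
G4: fails — Rca but no z with Rcz and Rza.
G5: fails — Rvu but no z with Rvz and Rzu.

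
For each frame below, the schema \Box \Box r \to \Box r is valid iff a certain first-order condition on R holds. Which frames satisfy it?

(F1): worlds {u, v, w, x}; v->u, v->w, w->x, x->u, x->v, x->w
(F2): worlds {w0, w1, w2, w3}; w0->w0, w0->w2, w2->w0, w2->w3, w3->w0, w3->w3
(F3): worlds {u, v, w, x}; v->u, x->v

The schema corresponds to density: \forall x \forall y (Rxy \to \exists z (Rxz \wedge Rzy)).
(F1): fails — Rwx but no z with Rwz and Rzx.
(F2): satisfies the condition.
(F3): fails — Rvu but no z with Rvz and Rzu.
Valid on: (F2).

(F2)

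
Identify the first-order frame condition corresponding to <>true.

◇⊤ holds at w iff w has a successor, so frame-validity of ◇⊤ is exactly seriality. Equivalently via □r → ◇r:
Suppose □r→◇r is valid. At any x set V(r)=W. Then □r at x, so ◇r at x, so x has a successor.
Conversely, any frame satisfying forall x exists y Rxy validates the schema.
So the correspondent is seriality.

Seriality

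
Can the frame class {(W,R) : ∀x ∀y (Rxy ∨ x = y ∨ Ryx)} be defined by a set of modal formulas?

If a class were modally definable it would be closed under disjoint unions (Goldblatt–Thomason).
Take 2 disjoint single-world reflexive frames: each is trivially connected, but their disjoint union has 2 worlds with no edge between distinct components, so it is not connected.
Hence connectedness of R is not modally definable.

Not modally definable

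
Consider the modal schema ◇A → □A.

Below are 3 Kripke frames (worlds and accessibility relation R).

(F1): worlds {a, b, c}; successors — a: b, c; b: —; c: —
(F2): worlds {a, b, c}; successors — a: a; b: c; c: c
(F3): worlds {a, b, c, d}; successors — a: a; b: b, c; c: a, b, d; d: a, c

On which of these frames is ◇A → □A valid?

(F2)

The schema corresponds to partial functionality: ∀x ∀y ∀z (Rxy ∧ Rxz → y = z).
(F1): fails — a sees both b and c.
(F2): ✓.
(F3): fails — b sees both b and c.
Valid on: (F2).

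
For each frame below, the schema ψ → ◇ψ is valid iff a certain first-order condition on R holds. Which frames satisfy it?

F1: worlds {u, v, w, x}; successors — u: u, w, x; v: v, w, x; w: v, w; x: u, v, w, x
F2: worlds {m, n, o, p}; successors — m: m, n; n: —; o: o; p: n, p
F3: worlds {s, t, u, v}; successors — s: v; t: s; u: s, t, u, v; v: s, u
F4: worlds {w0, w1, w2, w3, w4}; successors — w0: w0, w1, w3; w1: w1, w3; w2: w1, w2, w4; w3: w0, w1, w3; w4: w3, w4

This is the axiom for reflexivity; its first-order frame correspondent is ∀x Rxx.
F1: satisfies the condition.
F2: fails — world n does not see itself.
F3: fails — world s does not see itself.
F4: satisfies the condition.

F1, F4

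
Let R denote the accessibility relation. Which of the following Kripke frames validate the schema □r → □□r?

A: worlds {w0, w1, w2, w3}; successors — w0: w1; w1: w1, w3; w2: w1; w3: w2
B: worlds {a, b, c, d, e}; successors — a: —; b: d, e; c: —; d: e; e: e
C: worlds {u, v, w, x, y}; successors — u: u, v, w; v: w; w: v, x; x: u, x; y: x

Frame correspondent (Sahlqvist): ∀x ∀y ∀z (Rxy ∧ Ryz → Rxz) — i.e. transitivity.
A: fails — Rw3w2 and Rw2w1 but not Rw3w1.
B: satisfies the condition.
C: fails — Ryx and Rxu but not Ryu.
Valid on: B.

B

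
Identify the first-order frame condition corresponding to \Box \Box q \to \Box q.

Suppose □□q→□q is valid. Take Rxy and set V(q)={w : xR²w}. Then □□q at x, so □q at x, so q at y, i.e. ∃z(Rxz∧Rzy).

density: \forall x \forall y (Rxy \to \exists z (Rxz \wedge Rzy))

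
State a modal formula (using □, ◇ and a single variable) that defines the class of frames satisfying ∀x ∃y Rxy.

The condition is seriality. The D schema □r → ◇r defines it.
Suppose □r→◇r is valid. At any x set V(r)=W. Then □r at x, so ◇r at x, so x has a successor.

□r → ◇r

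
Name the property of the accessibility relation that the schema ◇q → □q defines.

Suppose ◇q→□q is valid. Take Rxy, Rxz and set V(q)={y}. Then ◇q at x, so □q at x, so q at z, i.e. z=y.
The converse is a direct semantic check.
Frame condition: ∀x ∀y ∀z (Rxy ∧ Rxz → y = z).

partial functionality: ∀x ∀y ∀z (Rxy ∧ Rxz → y = z)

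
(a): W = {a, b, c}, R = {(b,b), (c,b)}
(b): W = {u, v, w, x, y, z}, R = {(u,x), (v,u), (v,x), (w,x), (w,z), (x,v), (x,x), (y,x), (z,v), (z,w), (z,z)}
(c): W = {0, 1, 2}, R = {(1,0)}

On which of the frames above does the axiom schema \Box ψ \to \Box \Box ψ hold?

(a), (c)

The schema corresponds to transitivity: \forall x \forall y \forall z (Rxy \wedge Ryz \to Rxz).
(a): satisfies the condition.
(b): fails — Ryx and Rxv but not Ryv.
(c): satisfies the condition.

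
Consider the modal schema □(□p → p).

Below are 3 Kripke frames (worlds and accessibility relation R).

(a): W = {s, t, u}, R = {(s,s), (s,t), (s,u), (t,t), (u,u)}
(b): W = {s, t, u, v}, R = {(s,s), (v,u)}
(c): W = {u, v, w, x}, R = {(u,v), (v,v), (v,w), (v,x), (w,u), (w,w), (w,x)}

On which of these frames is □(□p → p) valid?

This is the axiom for shift-reflexivity; its first-order frame correspondent is ∀x ∀y (Rxy → Ryy).
(a): ✓.
(b): fails — Rvu but not Ruu.
(c): fails — Rwu but not Ruu.
Valid on: (a).

(a)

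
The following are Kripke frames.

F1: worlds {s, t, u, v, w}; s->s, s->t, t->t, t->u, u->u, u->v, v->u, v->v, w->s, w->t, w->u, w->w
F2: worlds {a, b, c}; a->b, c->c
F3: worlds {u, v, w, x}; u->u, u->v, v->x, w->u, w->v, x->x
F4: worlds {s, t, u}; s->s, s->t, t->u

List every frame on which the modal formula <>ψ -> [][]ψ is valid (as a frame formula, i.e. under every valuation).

F2

This is the axiom for a generalized confluence (Geach) condition; its first-order frame correspondent is forall x forall y forall z ((xRy & x R^2 z) -> exists w (y = w & z = w)).
F1: fails — sRs, sR²t but s ≠ t.
F2: holds.
F3: fails — uRu, uR²v but u ≠ v.
F4: fails — sRs, sR²t but s ≠ t.
Valid on: F2.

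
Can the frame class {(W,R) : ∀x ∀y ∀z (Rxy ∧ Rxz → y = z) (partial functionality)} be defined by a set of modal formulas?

Definable; ◇p → □p defines it

The condition is partial functionality. A defining modal formula is ◇p → □p.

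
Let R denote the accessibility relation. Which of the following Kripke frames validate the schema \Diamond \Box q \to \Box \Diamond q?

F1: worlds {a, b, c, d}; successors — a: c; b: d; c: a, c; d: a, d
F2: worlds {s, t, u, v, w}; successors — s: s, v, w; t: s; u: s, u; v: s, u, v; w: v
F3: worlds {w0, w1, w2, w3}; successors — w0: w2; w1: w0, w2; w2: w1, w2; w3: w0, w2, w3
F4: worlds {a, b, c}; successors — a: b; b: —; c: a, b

F2, F3

The schema corresponds to convergence: \forall x \forall y \forall z (Rxy \wedge Rxz \to \exists w (Ryw \wedge Rzw)).
F1: fails — Rdd and Rda but d and a have no common successor.
F2: condition met.
F3: condition met.
F4: fails — Rab and Rab but b and b have no common successor.
Valid on: F2, F3.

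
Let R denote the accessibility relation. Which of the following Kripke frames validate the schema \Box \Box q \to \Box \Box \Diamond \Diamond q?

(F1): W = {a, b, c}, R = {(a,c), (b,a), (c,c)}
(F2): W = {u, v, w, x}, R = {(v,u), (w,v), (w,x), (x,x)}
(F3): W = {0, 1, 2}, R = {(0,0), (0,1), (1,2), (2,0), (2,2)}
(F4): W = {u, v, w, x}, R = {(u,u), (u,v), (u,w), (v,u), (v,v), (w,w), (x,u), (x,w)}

(F1), (F3), (F4)

This is the axiom for a generalized confluence (Geach) condition; its first-order frame correspondent is \forall x \forall z (x R^2 z \to \exists w (x R^2 w \wedge z R^2 w)).
(F1): holds.
(F2): fails — wR²u but no t with wR²t and uR²t.
(F3): holds.
(F4): holds.
Valid on: (F1), (F3), (F4).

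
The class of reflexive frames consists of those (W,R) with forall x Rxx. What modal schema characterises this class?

This is reflexivity; the standard corresponding axiom is T: □r → r.
Suppose □r→r is valid. At any x set V(r)={w : Rxw}. Then □r holds at x, so r holds at x, i.e. Rxx.

□r → r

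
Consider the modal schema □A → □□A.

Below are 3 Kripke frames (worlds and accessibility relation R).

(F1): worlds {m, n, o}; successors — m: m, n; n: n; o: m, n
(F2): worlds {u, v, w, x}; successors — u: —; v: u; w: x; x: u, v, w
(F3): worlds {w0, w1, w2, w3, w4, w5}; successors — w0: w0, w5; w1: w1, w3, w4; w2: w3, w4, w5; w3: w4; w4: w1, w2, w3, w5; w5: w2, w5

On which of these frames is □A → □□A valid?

The schema corresponds to transitivity: ∀x ∀y ∀z (Rxy ∧ Ryz → Rxz).
(F1): satisfies the condition.
(F2): fails — Rxw and Rwx but not Rxx.
(F3): fails — Rw2w4 and Rw4w1 but not Rw2w1.

(F1)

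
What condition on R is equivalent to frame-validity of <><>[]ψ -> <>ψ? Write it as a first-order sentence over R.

This is a Sahlqvist (Geach-type) schema ◇^2□^1ψ → □^0◇^1ψ.
First-order correspondent: forall x forall y (x R^2 y -> exists w (yRw & xRw)).

forall x forall y (x R^2 y -> exists w (yRw & xRw))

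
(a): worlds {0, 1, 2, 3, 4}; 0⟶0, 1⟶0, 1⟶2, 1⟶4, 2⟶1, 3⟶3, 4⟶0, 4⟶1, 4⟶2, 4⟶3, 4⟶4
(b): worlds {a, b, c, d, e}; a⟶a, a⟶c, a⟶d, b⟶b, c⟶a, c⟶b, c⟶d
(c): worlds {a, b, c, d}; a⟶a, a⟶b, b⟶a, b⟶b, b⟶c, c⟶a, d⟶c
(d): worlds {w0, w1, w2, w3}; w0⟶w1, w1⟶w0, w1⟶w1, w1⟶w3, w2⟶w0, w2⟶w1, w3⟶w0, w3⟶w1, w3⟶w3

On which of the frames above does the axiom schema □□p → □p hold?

This is the axiom for density; its first-order frame correspondent is ∀x ∀y (Rxy → ∃z (Rxz ∧ Rzy)).
(a): fails — R21 but no z with R2z and Rz1.
(b): satisfies the condition.
(c): fails — Rdc but no z with Rdz and Rzc.
(d): satisfies the condition.
Valid on: (b), (d).

(b), (d)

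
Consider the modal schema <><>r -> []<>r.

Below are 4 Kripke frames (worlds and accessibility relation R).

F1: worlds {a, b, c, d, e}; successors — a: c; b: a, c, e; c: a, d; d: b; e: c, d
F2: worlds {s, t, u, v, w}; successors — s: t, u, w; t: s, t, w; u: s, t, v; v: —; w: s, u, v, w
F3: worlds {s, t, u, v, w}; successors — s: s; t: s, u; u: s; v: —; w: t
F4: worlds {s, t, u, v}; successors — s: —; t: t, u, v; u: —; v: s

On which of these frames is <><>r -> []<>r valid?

The schema corresponds to a generalized confluence (Geach) condition: forall x forall y forall z ((x R^2 y & xRz) -> exists w (y = w & zRw)).
F1: fails — bR²a, bRa but no w with a=w and aRw.
F2: fails — sR²t, sRw but no w* with t=w* and wRw*.
F3: holds.
F4: fails — tR²s, tRt but no w with s=w and tRw.

F3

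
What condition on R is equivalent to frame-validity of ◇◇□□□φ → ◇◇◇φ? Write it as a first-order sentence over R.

This is a Sahlqvist (Geach-type) schema ◇^2□^3φ → □^0◇^3φ.
Minimal-valuation argument: fix x; take any y with xR^2y and any z with xR^0z. Set V(φ) to the set of worlds R-reachable from y in exactly 3 steps. Then □^3φ holds at y, so the antecedent holds at x; validity forces ◇^3φ at z, giving a w with zR^3w and yR^3w.
First-order correspondent: ∀x ∀y (xR²y → ∃w (yR³w ∧ xR³w)).

∀x ∀y (xR²y → ∃w (yR³w ∧ xR³w))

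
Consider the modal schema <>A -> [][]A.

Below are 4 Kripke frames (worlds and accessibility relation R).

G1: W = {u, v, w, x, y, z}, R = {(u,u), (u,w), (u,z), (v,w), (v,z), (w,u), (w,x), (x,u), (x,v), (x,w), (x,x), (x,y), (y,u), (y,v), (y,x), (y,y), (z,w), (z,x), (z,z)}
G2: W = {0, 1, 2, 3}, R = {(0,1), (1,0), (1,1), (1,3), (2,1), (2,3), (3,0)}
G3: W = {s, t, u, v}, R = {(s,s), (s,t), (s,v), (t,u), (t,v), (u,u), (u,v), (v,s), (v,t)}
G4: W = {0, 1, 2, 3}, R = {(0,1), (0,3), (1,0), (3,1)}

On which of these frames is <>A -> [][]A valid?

none

Frame correspondent (Sahlqvist): forall x forall y forall z ((xRy & x R^2 z) -> exists w (y = w & z = w)) — i.e. a generalized confluence (Geach) condition.
G1: fails — uRu, uR²w but u ≠ w.
G2: fails — 0R1, 0R²0 but 1 ≠ 0.
G3: fails — sRs, sR²t but s ≠ t.
G4: fails — 0R1, 0R²0 but 1 ≠ 0.
Valid on no frame.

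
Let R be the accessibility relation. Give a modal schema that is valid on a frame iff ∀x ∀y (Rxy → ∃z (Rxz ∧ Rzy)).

□□ψ → □ψ

This is density; the standard corresponding axiom is C4: □□ψ → □ψ.
Suppose □□ψ→□ψ is valid. Take Rxy and set V(ψ)={w : xR²w}. Then □□ψ at x, so □ψ at x, so ψ at y, i.e. ∃z(Rxz∧Rzy).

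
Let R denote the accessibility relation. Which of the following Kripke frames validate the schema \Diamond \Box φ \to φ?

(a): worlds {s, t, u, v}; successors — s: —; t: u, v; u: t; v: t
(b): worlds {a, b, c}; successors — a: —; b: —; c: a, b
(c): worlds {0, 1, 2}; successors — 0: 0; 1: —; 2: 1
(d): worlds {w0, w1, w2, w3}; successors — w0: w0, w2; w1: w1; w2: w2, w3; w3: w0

(a)

The schema corresponds to symmetry: \forall x \forall y (Rxy \to Ryx).
(a): satisfies the condition.
(b): fails — Rca but not Rac.
(c): fails — R21 but not R12.
(d): fails — Rw3w0 but not Rw0w3.
Valid on: (a).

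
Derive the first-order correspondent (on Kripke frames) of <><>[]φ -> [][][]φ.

This is a Sahlqvist (Geach-type) schema ◇^2□^1φ → □^3◇^0φ.
First-order correspondent: forall x forall y forall z ((x R^2 y & x R^3 z) -> exists w (yRw & z = w)).

forall x forall y forall z ((x R^2 y & x R^3 z) -> exists w (yRw & z = w))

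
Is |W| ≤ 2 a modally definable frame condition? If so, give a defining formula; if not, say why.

No

Any modally definable frame class is closed under disjoint unions.
Any modal formula valid on each of 3 disjoint one-world frames is valid on their disjoint union (validity is preserved under disjoint unions). Each one-world frame has |W|=1≤2, but the union has |W|=3.
So the class is not modally definable.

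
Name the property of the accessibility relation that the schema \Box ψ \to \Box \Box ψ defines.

Suppose □ψ→□□ψ is valid. Take Rxy, Ryz and set V(ψ)={w : Rxw}. Then □ψ at x, so □□ψ at x, so □ψ at y, so ψ at z, i.e. Rxz.

transitivity: \forall x \forall y \forall z (Rxy \wedge Ryz \to Rxz)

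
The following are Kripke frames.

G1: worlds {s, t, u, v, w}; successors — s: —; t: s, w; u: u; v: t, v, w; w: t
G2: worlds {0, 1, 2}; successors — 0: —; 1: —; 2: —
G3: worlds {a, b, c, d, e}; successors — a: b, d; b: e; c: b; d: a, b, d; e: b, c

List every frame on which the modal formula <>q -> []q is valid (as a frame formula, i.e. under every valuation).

G2

Frame correspondent (Sahlqvist): forall x forall y forall z (Rxy & Rxz -> y = z) — i.e. partial functionality.
G1: fails — t sees both s and w.
G2: holds.
G3: fails — a sees both b and d.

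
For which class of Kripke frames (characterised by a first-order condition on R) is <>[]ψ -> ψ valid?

symmetry: forall x forall y (Rxy -> Ryx)

This is frame-equivalent to ψ → □◇ψ (substitute ¬ψ for ψ and contrapose).
Suppose ψ→□◇ψ is valid. Take Rxy and set V(ψ)={x}. Then ψ at x, so □◇ψ at x, so ◇ψ at y, so some z with Ryz has ψ; z=x, i.e. Ryx.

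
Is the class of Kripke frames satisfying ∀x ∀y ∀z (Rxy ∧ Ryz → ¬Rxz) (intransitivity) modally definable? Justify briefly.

Modal frame validity is preserved under surjective bounded morphisms.
The 7-cycle (worlds w0,w1,w2,w3,w4,w5,w6 with w0→w1→w2→w3→w4→w5→w6→w0) is intransitive. Mapping every world to a single reflexive point • is a surjective bounded morphism; the reflexive point is not intransitive (R••∧R•• but R••).
So the class is not modally definable.

Not definable by any modal formula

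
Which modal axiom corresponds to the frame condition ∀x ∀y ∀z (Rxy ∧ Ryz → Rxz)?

□r → □□r

A defining formula is □r → □□r (the 4 axiom).
Suppose □r→□□r is valid. Take Rxy, Ryz and set V(r)={w : Rxw}. Then □r at x, so □□r at x, so □r at y, so r at z, i.e. Rxz.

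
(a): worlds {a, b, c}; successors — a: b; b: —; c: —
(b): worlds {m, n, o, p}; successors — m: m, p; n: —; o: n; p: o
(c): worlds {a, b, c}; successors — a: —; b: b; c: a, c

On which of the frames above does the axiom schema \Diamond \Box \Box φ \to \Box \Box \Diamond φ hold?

This is the axiom for a generalized confluence (Geach) condition; its first-order frame correspondent is \forall x \forall y \forall z ((xRy \wedge x R^2 z) \to \exists w (y R^2 w \wedge zRw)).
(a): satisfies the condition.
(b): fails — mRm, mR²o but no w with mR²w and oRw.
(c): fails — cRa, cR²a but no w with aR²w and aRw.

(a)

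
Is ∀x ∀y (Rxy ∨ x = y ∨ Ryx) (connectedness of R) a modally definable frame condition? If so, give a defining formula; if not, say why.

If a class were modally definable it would be closed under disjoint unions (Goldblatt–Thomason).
Take 4 disjoint single-world reflexive frames: each is trivially connected, but their disjoint union has 4 worlds with no edge between distinct components, so it is not connected.
So no modal formula (or set of formulas) defines exactly the connected frames.

Not definable by any modal formula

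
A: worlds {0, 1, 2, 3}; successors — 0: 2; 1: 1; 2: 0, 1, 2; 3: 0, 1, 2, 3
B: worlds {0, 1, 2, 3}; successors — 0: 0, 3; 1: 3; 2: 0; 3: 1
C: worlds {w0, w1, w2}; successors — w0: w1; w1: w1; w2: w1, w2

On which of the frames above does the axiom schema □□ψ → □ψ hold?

A, C

This is the axiom for density; its first-order frame correspondent is ∀x ∀y (Rxy → ∃z (Rxz ∧ Rzy)).
A: ✓.
B: fails — R31 but no z with R3z and Rz1.
C: ✓.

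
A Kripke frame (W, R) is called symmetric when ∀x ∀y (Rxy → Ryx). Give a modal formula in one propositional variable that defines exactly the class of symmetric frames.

This is symmetry; the standard corresponding axiom is B: r → □◇r.
Suppose r→□◇r is valid. Take Rxy and set V(r)={x}. Then r at x, so □◇r at x, so ◇r at y, so some z with Ryz has r; z=x, i.e. Ryx.

r → □◇r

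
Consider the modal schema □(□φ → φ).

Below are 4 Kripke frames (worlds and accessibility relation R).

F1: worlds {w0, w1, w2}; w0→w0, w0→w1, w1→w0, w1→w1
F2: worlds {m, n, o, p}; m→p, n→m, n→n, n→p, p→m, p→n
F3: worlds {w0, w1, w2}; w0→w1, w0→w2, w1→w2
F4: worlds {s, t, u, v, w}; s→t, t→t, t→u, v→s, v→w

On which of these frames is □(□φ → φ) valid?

F1

Frame correspondent (Sahlqvist): ∀x ∀y (Rxy → Ryy) — i.e. shift-reflexivity.
F1: holds.
F2: fails — Rpm but not Rmm.
F3: fails — Rw1w2 but not Rw2w2.
F4: fails — Rvw but not Rww.
Valid on: F1.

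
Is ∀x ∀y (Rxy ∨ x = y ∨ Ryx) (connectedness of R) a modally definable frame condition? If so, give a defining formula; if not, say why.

Modal frame validity is preserved under disjoint unions.
Take 3 disjoint single-world reflexive frames: each is trivially connected, but their disjoint union has 3 worlds with no edge between distinct components, so it is not connected.
So the class is not modally definable.

Not definable by any modal formula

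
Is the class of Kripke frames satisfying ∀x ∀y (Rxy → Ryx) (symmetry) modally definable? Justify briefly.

Yes: it is symmetry, defined by the B schema q → □◇q.
Suppose q→□◇q is valid. Take Rxy and set V(q)={x}. Then q at x, so □◇q at x, so ◇q at y, so some z with Ryz has q; z=x, i.e. Ryx.

Definable; q → □◇q defines it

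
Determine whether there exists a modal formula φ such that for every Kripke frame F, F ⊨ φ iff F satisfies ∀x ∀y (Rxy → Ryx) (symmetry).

Definable; q → □◇q defines it

The condition is symmetry. A defining modal formula is q → □◇q.
Suppose q→□◇q is valid. Take Rxy and set V(q)={x}. Then q at x, so □◇q at x, so ◇q at y, so some z with Ryz has q; z=x, i.e. Ryx.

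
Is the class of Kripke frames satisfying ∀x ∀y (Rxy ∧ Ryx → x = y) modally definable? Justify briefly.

No

Modal frame validity is preserved under surjective bounded morphisms.
The 8-cycle (worlds 0,1,2,3,4,5,6,7 with 0→1→2→3→4→5→6→7→0) is antisymmetric. Sending even-indexed worlds to s and odd-indexed worlds to t is a surjective bounded morphism onto the two-world frame with s↔t, which is not antisymmetric.
So the class is not modally definable.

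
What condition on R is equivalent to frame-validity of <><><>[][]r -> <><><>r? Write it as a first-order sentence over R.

This is a Sahlqvist (Geach-type) schema ◇^3□^2r → □^0◇^3r.
Minimal-valuation argument: fix x; take any y with xR^3y and any z with xR^0z. Set V(r) to the set of worlds R-reachable from y in exactly 2 steps. Then □^2r holds at y, so the antecedent holds at x; validity forces ◇^3r at z, giving a w with zR^3w and yR^2w.
First-order correspondent: forall x forall y (x R^3 y -> exists w (y R^2 w & x R^3 w)).

forall x forall y (x R^3 y -> exists w (y R^2 w & x R^3 w))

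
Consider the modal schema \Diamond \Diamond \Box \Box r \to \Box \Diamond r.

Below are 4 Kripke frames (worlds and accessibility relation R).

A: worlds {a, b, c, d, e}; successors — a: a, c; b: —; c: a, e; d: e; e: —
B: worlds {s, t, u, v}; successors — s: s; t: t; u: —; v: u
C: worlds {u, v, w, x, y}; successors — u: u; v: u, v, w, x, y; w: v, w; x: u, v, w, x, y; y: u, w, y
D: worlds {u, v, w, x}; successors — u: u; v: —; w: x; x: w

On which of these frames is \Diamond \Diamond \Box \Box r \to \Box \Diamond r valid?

B, D

This is the axiom for a generalized confluence (Geach) condition; its first-order frame correspondent is \forall x \forall y \forall z ((x R^2 y \wedge xRz) \to \exists w (y R^2 w \wedge zRw)).
A: fails — aR²e, aRa but no w with eR²w and aRw.
B: holds.
C: fails — vR²u, vRw but no t with uR²t and wRt.
D: holds.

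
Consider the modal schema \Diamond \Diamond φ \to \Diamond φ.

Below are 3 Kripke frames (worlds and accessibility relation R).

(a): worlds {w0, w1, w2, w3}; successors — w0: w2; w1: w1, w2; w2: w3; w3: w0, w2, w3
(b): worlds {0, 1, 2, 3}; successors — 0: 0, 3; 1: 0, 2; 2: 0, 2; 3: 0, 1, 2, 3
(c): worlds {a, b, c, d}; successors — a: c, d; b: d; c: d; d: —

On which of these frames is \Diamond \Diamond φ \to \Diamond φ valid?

This is the axiom for transitivity; its first-order frame correspondent is \forall x \forall y \forall z (Rxy \wedge Ryz \to Rxz).
(a): fails — Rw1w2 and Rw2w3 but not Rw1w3.
(b): fails — R10 and R03 but not R13.
(c): ✓.
Valid on: (c).

(c)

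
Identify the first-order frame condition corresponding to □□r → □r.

density

Suppose □□r→□r is valid. Take Rxy and set V(r)={w : xR²w}. Then □□r at x, so □r at x, so r at y, i.e. ∃z(Rxz∧Rzy).
Conversely, on a frame with density the schema holds at every world under every valuation.
Frame condition: ∀x ∀y (Rxy → ∃z (Rxz ∧ Rzy)).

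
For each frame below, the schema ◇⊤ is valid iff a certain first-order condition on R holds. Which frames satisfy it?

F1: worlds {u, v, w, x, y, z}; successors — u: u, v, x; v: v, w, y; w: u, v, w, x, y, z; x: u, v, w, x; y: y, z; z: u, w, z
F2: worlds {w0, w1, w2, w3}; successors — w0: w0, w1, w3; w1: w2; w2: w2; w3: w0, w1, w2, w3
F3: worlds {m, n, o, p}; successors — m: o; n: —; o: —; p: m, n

The schema corresponds to seriality: ∀x ∃y Rxy.
F1: satisfies the condition.
F2: satisfies the condition.
F3: fails — world n has no successor.

F1, F2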